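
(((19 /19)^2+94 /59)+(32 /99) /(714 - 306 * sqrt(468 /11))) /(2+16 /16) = 257937163 /298405539 - 32 * sqrt(143) /6181659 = 0.86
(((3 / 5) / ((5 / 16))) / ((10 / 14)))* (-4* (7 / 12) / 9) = -784 / 1125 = -0.70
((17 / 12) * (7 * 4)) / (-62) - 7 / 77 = -1495 / 2046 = -0.73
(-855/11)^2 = 731025/121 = 6041.53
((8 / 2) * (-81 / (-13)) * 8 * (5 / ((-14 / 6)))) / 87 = -12960 / 2639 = -4.91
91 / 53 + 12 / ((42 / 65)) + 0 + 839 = 318796 / 371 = 859.29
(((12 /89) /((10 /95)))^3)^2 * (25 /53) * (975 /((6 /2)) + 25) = 729.16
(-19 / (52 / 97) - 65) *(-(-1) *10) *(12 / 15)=-10446 / 13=-803.54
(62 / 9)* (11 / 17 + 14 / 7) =310 / 17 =18.24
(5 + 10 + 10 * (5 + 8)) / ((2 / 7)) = 1015 / 2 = 507.50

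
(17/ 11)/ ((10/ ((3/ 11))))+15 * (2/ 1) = 36351/ 1210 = 30.04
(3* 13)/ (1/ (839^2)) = 27452919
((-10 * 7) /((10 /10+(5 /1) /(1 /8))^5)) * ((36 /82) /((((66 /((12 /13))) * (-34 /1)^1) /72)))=90720 /11547503409871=0.00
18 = 18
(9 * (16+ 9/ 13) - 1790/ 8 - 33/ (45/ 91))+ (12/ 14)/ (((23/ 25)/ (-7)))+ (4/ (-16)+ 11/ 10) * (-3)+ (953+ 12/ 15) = 7216147/ 8970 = 804.48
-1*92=-92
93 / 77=1.21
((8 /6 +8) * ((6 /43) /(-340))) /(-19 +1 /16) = 224 /1107465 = 0.00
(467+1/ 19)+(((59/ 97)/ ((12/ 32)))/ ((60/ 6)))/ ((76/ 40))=2582806/ 5529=467.14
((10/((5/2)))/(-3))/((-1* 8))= 0.17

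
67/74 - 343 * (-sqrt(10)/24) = 67/74 +343 * sqrt(10)/24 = 46.10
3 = 3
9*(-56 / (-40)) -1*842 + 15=-4072 / 5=-814.40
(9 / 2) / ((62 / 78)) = 351 / 62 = 5.66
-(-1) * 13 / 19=0.68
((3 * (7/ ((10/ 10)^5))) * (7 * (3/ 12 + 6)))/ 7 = 525/ 4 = 131.25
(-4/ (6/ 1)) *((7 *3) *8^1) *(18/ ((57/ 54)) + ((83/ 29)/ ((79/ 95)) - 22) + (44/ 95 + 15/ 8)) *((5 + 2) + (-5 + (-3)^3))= 101468290/ 43529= 2331.05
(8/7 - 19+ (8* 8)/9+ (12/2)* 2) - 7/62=4457/3906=1.14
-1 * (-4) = 4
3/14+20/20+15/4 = 139/28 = 4.96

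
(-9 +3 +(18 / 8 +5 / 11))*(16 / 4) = -145 / 11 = -13.18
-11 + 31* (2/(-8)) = -75/4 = -18.75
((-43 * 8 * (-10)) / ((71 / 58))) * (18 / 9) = 399040 / 71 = 5620.28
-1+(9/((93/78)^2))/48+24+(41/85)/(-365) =2758554371/119260100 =23.13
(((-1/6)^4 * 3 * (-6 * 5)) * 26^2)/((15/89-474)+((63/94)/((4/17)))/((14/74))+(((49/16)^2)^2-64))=115822919680/1072782186417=0.11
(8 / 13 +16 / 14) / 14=80 / 637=0.13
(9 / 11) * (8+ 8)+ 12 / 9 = 476 / 33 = 14.42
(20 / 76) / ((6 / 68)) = 170 / 57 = 2.98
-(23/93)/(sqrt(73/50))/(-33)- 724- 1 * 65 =-789 + 115 * sqrt(146)/224037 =-788.99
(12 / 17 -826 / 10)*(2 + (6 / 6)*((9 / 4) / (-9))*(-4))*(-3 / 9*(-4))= -27844 / 85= -327.58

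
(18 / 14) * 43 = 387 / 7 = 55.29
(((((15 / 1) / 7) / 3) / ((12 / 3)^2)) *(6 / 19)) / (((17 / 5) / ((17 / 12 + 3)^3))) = 3721925 / 10418688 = 0.36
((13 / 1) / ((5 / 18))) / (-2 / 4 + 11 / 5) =468 / 17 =27.53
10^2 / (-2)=-50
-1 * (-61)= 61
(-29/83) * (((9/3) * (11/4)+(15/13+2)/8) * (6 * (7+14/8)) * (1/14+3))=-16815795/34528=-487.02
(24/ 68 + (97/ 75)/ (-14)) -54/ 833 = 24457/ 124950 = 0.20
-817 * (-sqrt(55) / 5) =1211.81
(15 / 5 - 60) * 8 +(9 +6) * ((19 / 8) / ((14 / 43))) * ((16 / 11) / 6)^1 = -66139 / 154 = -429.47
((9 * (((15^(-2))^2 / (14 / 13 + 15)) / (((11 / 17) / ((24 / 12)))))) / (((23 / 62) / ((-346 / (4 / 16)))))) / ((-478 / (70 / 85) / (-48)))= -249872896 / 23695505625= -0.01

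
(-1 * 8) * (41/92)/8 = -0.45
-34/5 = -6.80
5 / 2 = 2.50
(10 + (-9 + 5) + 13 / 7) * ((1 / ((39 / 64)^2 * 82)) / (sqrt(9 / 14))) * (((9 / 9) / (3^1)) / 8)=14080 * sqrt(14) / 3928743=0.01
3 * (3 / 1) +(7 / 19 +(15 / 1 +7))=596 / 19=31.37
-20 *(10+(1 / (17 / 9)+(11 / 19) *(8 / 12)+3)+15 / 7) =-2178460 / 6783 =-321.16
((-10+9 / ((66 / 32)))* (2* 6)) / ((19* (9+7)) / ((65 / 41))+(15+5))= -130 / 407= -0.32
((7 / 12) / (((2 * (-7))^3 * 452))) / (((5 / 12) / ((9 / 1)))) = -9 / 885920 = -0.00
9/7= 1.29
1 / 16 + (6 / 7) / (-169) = 1087 / 18928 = 0.06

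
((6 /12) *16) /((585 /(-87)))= -232 /195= -1.19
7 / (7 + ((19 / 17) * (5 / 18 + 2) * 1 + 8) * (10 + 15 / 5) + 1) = 2142 / 44399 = 0.05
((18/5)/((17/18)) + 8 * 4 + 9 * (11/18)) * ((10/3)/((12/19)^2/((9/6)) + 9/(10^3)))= 845101000/1687233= 500.88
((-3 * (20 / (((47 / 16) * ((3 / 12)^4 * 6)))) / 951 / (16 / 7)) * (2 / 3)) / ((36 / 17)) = -152320 / 1206819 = -0.13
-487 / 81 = -6.01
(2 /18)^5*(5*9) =5 /6561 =0.00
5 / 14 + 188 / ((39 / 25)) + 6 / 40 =660769 / 5460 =121.02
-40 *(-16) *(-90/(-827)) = 57600/827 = 69.65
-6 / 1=-6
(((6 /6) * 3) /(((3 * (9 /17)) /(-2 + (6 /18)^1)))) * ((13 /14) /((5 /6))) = -221 /63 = -3.51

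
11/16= 0.69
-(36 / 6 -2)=-4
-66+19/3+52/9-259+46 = -2402/9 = -266.89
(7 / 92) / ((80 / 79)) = 553 / 7360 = 0.08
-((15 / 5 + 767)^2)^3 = -208422380089000000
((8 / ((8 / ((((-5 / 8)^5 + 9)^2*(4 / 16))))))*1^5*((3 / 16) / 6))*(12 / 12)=85139653369 / 137438953472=0.62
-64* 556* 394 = -14020096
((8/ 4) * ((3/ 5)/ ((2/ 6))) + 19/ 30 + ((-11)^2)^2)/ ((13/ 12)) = 878714/ 65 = 13518.68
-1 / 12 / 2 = -1 / 24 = -0.04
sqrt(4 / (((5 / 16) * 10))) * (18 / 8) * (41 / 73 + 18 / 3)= 16.70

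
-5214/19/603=-1738/3819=-0.46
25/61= 0.41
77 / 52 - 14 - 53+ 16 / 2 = -57.52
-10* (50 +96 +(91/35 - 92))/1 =-566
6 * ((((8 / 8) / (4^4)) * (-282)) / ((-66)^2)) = -0.00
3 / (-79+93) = 3 / 14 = 0.21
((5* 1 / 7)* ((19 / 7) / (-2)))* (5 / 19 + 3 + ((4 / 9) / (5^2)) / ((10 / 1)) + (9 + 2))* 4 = -87118 / 1575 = -55.31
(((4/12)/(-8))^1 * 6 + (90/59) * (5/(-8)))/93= -71/5487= -0.01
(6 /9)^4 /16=1 /81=0.01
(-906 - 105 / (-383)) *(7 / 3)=-809417 / 383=-2113.36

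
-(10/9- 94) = 836/9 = 92.89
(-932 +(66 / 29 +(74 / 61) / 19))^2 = 976363260163344 / 1129699321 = 864268.25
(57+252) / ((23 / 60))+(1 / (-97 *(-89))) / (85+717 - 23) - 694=17337325869 / 154677461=112.09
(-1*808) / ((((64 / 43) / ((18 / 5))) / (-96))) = 938088 / 5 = 187617.60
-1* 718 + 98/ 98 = -717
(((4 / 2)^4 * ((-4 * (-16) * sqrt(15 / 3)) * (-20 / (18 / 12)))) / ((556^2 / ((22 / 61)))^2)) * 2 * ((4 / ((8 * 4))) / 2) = -9680 * sqrt(5) / 4167159520683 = -0.00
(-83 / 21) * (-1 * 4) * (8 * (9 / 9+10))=29216 / 21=1391.24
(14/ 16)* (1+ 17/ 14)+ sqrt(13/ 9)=sqrt(13)/ 3+ 31/ 16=3.14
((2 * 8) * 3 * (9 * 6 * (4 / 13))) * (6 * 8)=38281.85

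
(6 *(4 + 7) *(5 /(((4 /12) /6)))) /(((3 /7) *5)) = 2772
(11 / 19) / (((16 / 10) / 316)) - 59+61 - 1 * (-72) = 7157 / 38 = 188.34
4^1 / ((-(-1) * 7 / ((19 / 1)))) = 76 / 7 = 10.86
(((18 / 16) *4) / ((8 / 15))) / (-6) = -45 / 32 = -1.41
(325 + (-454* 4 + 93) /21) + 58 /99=243.54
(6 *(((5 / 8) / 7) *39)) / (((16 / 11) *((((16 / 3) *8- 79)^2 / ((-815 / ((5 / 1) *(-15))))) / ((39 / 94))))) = 24544377 / 500332672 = 0.05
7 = 7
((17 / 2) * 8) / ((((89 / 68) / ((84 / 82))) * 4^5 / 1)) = 6069 / 116768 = 0.05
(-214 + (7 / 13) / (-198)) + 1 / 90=-213.99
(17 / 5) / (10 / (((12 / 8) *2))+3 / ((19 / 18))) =969 / 1760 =0.55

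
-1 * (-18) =18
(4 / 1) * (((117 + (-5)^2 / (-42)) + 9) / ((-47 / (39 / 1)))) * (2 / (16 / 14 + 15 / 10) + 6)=-34235500 / 12173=-2812.41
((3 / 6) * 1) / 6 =1 / 12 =0.08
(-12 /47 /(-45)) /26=2 /9165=0.00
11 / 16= 0.69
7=7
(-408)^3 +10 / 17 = -1154594294 / 17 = -67917311.41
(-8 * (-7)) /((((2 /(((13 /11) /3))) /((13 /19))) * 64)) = 1183 /10032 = 0.12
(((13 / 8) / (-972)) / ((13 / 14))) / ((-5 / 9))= 7 / 2160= 0.00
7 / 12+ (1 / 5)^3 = 887 / 1500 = 0.59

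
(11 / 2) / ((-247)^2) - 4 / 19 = -25677 / 122018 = -0.21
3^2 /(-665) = -9 /665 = -0.01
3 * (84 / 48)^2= 147 / 16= 9.19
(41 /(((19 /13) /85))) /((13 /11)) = 38335 /19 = 2017.63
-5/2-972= -1949/2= -974.50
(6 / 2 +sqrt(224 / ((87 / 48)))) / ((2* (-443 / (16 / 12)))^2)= 4 / 588747 +64* sqrt(406) / 51220989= 0.00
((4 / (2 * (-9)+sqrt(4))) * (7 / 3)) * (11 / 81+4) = -2345 / 972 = -2.41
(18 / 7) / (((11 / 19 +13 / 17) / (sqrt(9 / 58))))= 8721 * sqrt(58) / 88102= 0.75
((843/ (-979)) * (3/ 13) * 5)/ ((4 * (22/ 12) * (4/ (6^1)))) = -113805/ 559988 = -0.20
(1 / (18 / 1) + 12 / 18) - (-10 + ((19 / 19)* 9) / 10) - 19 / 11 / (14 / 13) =8.22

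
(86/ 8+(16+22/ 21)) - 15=1075/ 84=12.80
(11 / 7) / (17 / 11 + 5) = 121 / 504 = 0.24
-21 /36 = -7 /12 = -0.58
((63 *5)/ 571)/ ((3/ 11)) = 1155/ 571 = 2.02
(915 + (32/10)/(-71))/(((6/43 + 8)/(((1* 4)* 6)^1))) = 2697.81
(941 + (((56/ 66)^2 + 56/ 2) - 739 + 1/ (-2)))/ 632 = 501419/ 1376496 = 0.36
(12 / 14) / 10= 0.09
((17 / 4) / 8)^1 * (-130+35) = -50.47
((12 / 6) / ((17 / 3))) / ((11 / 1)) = 6 / 187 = 0.03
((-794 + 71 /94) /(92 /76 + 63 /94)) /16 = -1416735 /53744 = -26.36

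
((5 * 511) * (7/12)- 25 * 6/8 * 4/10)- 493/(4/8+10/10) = 4617/4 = 1154.25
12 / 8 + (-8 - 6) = -25 / 2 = -12.50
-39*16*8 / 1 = -4992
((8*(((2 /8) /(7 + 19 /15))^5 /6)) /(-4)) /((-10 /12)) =151875 /15009920319488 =0.00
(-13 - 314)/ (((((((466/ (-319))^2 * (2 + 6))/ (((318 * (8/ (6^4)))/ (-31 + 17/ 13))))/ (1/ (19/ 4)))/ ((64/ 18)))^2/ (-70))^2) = -206511819306737395936940049528727393600/ 1825554688493758857033199551704725038822987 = -0.00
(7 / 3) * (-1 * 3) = -7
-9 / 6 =-3 / 2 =-1.50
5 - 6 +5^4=624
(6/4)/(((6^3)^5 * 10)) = 0.00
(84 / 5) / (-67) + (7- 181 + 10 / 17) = -989008 / 5695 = -173.66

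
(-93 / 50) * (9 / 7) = -837 / 350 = -2.39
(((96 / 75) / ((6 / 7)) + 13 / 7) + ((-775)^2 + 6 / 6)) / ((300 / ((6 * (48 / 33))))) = 2522643272 / 144375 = 17472.85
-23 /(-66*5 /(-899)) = -20677 /330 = -62.66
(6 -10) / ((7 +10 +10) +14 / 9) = -36 / 257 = -0.14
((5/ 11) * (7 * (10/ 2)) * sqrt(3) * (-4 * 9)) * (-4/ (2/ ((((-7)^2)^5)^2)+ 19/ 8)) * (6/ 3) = 6434448354239431760640 * sqrt(3)/ 3335316731240181677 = 3341.45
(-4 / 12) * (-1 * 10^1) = 3.33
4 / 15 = 0.27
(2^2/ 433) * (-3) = -0.03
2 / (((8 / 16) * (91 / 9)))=36 / 91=0.40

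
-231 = -231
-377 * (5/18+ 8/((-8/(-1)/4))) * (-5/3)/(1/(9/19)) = 145145/114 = 1273.20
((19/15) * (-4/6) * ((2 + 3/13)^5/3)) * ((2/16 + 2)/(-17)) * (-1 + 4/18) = -2727982817/1804483980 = -1.51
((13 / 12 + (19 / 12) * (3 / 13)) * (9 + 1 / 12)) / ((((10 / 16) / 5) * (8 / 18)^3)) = 997677 / 832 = 1199.13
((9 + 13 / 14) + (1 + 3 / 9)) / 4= 473 / 168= 2.82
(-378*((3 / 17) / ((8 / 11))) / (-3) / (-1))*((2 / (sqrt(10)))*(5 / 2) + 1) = -78.91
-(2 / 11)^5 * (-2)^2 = -128 / 161051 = -0.00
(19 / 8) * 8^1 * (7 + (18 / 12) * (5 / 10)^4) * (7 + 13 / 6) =237215 / 192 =1235.49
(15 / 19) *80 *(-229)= -274800 / 19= -14463.16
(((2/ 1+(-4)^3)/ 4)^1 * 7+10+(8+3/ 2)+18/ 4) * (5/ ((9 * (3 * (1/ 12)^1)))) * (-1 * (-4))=-6760/ 9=-751.11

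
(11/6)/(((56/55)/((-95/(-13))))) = 57475/4368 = 13.16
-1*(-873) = 873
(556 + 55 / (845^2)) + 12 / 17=1351506707 / 2427685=556.71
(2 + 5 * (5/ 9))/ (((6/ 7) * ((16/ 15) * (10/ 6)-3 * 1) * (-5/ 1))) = 301/ 330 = 0.91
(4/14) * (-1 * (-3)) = 6/7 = 0.86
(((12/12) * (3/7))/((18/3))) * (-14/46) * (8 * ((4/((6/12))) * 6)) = -192/23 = -8.35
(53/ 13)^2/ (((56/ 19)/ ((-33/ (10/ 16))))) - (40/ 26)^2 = -1775243/ 5915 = -300.13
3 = 3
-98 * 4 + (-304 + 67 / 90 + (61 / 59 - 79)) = -4105807 / 5310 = -773.22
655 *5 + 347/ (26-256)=752903/ 230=3273.49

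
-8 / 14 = -4 / 7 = -0.57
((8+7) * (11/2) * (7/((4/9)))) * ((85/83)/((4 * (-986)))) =-51975/154048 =-0.34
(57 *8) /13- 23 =157 /13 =12.08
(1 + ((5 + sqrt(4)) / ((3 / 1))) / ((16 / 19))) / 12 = 181 / 576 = 0.31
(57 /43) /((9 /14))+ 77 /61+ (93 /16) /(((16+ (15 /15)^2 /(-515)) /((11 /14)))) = 3.61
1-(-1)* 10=11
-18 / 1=-18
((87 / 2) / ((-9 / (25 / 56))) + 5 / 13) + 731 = 3185263 / 4368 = 729.23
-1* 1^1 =-1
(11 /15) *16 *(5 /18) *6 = 176 /9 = 19.56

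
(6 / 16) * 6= 9 / 4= 2.25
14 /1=14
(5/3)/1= 5/3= 1.67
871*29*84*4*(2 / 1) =16974048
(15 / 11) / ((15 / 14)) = 14 / 11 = 1.27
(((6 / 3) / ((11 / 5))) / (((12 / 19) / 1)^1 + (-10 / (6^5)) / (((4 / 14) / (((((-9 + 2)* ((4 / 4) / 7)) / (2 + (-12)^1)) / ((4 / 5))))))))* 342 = 4042275840 / 8204141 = 492.71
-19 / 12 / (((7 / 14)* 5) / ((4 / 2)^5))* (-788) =239552 / 15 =15970.13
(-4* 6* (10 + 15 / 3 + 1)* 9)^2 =11943936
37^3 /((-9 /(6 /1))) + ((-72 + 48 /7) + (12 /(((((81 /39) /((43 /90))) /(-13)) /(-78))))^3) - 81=21931762508.72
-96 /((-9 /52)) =1664 /3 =554.67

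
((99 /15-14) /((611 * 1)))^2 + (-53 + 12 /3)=-457316856 /9333025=-49.00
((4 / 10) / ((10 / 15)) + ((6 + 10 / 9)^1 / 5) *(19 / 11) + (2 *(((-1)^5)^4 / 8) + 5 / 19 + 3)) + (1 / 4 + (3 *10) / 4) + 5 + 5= 228727 / 9405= 24.32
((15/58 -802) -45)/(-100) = 49111/5800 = 8.47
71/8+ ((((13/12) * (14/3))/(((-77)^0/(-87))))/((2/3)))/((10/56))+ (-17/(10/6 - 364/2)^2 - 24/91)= -3685.99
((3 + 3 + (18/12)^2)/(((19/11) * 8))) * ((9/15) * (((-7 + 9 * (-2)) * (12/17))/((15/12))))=-3267/646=-5.06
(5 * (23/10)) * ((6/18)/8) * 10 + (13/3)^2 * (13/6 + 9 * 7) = 265351/216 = 1228.48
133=133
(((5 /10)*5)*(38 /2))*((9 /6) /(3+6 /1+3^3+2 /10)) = 1425 /724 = 1.97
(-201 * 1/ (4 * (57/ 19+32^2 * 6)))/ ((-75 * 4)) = 67/ 2458800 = 0.00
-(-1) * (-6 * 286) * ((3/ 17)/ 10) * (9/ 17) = -23166/ 1445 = -16.03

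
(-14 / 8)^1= -7 / 4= -1.75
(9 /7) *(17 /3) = 51 /7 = 7.29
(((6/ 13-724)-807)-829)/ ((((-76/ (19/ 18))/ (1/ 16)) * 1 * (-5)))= -15337/ 37440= -0.41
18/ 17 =1.06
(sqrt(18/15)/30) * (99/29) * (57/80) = 1881 * sqrt(30)/116000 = 0.09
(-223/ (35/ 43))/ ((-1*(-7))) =-9589/ 245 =-39.14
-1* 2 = -2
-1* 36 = -36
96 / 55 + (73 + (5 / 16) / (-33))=74.74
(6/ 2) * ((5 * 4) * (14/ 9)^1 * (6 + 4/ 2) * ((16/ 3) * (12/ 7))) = 20480/ 3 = 6826.67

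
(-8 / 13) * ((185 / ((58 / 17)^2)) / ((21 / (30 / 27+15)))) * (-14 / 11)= 1069300 / 111969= 9.55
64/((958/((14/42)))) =0.02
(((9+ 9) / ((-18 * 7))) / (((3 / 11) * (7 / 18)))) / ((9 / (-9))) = 66 / 49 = 1.35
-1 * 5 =-5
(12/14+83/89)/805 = 223/100303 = 0.00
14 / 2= 7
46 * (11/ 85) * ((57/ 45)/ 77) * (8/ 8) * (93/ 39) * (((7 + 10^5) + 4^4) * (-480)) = -86928823104/ 7735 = -11238374.03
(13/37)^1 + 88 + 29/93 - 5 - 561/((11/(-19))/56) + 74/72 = 54348.69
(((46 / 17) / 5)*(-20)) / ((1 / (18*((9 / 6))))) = -292.24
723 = 723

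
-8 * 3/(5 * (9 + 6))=-8/25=-0.32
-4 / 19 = -0.21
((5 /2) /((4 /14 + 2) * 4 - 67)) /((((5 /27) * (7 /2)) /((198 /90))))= -11 /75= -0.15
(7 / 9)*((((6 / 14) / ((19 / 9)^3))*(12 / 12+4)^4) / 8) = 151875 / 54872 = 2.77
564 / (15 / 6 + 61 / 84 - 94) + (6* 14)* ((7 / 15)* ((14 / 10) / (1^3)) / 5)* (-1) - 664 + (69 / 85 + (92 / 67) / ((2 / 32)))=-5718185377 / 8684875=-658.41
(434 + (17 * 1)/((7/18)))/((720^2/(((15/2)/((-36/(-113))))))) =23617/1088640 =0.02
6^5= 7776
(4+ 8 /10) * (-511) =-12264 /5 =-2452.80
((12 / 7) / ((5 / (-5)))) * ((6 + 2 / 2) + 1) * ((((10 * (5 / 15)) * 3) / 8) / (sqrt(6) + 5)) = -600 / 133 + 120 * sqrt(6) / 133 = -2.30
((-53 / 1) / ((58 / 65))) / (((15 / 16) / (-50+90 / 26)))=256520 / 87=2948.51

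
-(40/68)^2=-100/289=-0.35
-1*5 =-5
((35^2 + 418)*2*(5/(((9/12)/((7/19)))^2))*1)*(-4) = -51524480/3249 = -15858.57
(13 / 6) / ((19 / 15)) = 65 / 38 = 1.71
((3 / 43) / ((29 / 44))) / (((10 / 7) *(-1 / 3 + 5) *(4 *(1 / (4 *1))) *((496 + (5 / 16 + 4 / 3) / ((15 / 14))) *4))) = 162 / 20304901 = 0.00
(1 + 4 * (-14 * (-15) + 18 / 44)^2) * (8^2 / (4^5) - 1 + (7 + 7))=203563739 / 88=2313224.31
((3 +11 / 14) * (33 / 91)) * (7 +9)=13992 / 637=21.97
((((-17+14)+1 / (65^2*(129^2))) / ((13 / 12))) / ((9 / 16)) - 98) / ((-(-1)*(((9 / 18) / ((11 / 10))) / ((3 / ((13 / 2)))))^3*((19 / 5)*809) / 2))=-6010097812471456 / 85739148266256875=-0.07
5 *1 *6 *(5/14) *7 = 75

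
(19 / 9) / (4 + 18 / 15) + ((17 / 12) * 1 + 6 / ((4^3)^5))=114487722335 / 62813896704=1.82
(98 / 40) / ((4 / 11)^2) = 5929 / 320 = 18.53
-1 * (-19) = 19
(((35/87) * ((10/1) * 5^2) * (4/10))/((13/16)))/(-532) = -2000/21489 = -0.09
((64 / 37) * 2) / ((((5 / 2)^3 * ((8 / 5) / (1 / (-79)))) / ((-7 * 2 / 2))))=896 / 73075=0.01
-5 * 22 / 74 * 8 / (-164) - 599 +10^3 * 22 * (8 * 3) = 800067427 / 1517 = 527401.07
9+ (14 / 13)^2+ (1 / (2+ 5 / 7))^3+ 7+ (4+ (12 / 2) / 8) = 101820517 / 4636684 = 21.96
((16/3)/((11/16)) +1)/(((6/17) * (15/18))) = 4913/165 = 29.78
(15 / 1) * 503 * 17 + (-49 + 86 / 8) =512907 / 4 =128226.75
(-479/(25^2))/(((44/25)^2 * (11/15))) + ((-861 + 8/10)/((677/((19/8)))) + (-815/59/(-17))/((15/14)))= -563245881107/216909662640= -2.60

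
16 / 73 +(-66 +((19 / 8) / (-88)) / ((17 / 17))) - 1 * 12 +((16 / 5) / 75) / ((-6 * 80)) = -22492707571 / 289080000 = -77.81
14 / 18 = 7 / 9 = 0.78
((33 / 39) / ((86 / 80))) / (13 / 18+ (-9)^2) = 7920 / 822289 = 0.01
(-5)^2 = 25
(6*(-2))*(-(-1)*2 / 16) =-3 / 2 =-1.50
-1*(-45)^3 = 91125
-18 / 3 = -6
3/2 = 1.50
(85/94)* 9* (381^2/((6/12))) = 2362726.91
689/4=172.25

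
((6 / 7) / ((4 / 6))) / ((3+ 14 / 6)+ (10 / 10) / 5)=135 / 581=0.23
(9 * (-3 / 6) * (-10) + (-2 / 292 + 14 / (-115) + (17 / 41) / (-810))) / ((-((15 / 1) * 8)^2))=-0.00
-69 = -69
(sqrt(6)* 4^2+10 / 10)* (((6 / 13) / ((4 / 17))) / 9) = 17 / 78+136* sqrt(6) / 39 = 8.76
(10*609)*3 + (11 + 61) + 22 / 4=36695 / 2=18347.50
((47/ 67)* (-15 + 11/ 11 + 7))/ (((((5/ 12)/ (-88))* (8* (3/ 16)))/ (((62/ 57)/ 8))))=1795024/ 19095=94.00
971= 971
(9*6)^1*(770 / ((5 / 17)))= 141372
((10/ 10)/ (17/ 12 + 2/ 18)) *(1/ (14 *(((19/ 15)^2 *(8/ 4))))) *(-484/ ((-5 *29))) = 3564/ 73283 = 0.05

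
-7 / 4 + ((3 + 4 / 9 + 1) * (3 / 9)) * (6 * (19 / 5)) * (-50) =-60863 / 36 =-1690.64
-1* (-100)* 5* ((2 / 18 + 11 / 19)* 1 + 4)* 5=2005000 / 171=11725.15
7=7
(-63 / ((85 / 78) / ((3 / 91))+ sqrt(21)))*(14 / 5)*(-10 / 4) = 674730 / 49603 - 20412*sqrt(21) / 49603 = 11.72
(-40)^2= 1600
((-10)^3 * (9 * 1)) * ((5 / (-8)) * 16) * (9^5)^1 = 5314410000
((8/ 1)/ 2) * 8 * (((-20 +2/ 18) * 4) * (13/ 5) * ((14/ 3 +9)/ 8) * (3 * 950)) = -290037280/ 9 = -32226364.44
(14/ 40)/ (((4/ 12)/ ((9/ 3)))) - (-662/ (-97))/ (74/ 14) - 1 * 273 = -19462513/ 71780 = -271.14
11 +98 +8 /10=549 /5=109.80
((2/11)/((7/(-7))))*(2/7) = -4/77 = -0.05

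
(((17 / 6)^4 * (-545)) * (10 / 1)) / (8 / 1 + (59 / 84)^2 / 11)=-245347113550 / 5619681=-43658.55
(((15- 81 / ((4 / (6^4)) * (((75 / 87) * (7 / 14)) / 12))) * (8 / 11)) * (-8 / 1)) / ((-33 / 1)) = -389662912 / 3025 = -128814.19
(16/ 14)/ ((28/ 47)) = 94/ 49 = 1.92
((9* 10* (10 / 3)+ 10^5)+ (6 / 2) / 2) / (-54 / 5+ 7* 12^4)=1003015 / 1451412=0.69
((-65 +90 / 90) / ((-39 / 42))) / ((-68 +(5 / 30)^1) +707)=5376 / 49855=0.11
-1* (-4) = 4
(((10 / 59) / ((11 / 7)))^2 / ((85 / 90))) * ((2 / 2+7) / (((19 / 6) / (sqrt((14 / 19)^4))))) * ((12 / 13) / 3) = 3319142400 / 638472902639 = 0.01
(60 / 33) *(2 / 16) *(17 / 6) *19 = 1615 / 132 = 12.23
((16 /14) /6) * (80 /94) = 160 /987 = 0.16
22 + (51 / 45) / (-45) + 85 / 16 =294703 / 10800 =27.29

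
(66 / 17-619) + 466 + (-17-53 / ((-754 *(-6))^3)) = -261476390463877 / 1574043427008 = -166.12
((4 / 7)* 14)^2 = 64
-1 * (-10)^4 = -10000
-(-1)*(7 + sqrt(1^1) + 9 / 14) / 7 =121 / 98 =1.23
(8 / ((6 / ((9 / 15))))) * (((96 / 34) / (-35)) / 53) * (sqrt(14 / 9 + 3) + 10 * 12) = -4608 / 31535 - 64 * sqrt(41) / 157675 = -0.15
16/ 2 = 8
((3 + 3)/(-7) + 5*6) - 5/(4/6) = 303/14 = 21.64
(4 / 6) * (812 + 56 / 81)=131656 / 243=541.79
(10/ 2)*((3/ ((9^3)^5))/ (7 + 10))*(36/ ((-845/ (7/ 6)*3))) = -14/ 197175074169308859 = -0.00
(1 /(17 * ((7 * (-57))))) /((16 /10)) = -5 /54264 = -0.00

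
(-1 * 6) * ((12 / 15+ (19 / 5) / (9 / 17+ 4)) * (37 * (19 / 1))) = -2661558 / 385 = -6913.14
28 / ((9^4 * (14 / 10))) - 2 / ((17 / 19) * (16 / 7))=-869893 / 892296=-0.97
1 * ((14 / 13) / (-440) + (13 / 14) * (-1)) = -0.93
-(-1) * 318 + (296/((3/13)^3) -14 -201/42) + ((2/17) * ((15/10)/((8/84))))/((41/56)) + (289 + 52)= 6515085985/263466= 24728.37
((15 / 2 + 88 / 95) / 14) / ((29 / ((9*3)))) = 43227 / 77140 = 0.56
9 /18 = 1 /2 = 0.50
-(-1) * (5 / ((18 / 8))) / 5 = 4 / 9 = 0.44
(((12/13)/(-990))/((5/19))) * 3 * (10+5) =-114/715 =-0.16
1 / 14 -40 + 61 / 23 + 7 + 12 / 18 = -29.61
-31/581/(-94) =31/54614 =0.00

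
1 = 1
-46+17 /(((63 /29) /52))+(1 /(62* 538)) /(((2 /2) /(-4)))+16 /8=190662833 /525357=362.92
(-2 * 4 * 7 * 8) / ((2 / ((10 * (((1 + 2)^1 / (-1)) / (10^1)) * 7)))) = 4704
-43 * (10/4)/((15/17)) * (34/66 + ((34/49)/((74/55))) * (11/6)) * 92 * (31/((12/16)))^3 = -1867554542047808/1615383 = -1156106348.80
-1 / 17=-0.06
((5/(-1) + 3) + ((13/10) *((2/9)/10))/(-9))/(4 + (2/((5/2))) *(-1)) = -8113/12960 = -0.63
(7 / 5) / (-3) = -7 / 15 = -0.47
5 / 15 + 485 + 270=2266 / 3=755.33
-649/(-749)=649/749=0.87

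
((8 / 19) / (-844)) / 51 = -0.00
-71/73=-0.97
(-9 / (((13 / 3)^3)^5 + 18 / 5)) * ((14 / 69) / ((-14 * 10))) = 43046721 / 11772755405121769106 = 0.00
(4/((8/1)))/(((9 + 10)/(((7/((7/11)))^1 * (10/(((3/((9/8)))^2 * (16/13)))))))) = 0.33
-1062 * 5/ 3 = -1770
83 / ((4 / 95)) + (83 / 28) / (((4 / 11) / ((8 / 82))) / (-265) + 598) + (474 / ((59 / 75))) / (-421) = 597020223777575 / 303083068617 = 1969.82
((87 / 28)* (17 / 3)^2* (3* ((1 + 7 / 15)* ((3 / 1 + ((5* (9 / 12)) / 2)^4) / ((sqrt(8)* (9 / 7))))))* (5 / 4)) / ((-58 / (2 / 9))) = -66666809* sqrt(2) / 10616832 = -8.88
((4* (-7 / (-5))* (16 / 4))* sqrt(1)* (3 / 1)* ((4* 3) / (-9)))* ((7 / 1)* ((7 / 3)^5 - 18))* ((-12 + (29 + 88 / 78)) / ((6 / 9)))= -13782925408 / 15795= -872613.19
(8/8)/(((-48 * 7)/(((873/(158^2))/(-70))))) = 291/195717760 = 0.00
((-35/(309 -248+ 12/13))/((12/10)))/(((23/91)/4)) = -11830/1587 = -7.45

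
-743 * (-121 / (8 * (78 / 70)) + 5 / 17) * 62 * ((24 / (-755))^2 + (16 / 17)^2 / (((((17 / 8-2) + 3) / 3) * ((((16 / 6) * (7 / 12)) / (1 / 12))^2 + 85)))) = 1818.33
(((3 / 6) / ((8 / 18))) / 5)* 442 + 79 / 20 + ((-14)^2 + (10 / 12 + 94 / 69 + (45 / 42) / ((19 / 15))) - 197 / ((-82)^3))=2550544816339 / 8433173560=302.44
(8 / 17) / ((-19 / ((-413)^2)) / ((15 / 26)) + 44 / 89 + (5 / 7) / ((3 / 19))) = 1821676920 / 19424990483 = 0.09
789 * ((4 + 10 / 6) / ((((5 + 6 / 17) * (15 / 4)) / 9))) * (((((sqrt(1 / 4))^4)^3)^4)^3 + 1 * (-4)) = -20340152883656604877424464064990208155820641518923 / 2536709766332858382349687953513751121305272320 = -8018.32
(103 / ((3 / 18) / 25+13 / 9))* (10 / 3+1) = 200850 / 653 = 307.58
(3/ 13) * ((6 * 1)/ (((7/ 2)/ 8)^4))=1179648/ 31213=37.79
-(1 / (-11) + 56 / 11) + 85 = 80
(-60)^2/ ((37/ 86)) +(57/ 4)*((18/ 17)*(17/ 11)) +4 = 6833437/ 814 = 8394.89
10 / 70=1 / 7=0.14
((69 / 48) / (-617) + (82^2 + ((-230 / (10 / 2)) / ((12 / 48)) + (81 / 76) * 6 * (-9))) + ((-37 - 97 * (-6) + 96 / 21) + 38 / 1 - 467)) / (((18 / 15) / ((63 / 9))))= 14449336915 / 375136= 38517.60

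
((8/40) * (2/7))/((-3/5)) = -2/21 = -0.10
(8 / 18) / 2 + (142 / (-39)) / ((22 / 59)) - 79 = -113954 / 1287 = -88.54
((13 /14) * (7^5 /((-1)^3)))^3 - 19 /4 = -30409307980635 /8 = -3801163497579.38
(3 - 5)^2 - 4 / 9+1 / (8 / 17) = 409 / 72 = 5.68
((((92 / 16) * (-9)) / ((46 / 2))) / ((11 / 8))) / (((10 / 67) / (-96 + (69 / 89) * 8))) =4819176 / 4895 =984.51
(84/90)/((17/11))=154/255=0.60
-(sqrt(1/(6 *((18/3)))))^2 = -1/36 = -0.03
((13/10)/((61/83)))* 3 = 3237/610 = 5.31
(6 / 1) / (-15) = -2 / 5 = -0.40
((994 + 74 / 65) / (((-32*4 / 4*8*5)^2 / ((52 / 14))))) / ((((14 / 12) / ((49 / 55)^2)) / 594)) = 64182699 / 70400000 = 0.91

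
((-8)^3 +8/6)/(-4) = 127.67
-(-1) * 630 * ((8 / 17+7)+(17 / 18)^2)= 1612135 / 306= 5268.42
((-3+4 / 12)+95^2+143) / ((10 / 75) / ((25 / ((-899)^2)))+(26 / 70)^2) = 168413000 / 79206233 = 2.13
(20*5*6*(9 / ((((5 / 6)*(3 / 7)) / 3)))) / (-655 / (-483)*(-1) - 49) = -10954440 / 12161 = -900.78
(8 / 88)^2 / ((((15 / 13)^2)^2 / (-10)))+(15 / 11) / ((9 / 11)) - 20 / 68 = 27615176 / 20827125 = 1.33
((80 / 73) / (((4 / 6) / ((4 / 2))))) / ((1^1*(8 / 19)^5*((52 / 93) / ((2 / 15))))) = 230277207 / 3887104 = 59.24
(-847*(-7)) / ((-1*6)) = -5929 / 6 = -988.17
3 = 3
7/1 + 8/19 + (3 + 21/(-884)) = 174633/16796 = 10.40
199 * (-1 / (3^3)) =-199 / 27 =-7.37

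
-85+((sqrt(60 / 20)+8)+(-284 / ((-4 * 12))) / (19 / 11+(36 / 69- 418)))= -75.28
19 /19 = 1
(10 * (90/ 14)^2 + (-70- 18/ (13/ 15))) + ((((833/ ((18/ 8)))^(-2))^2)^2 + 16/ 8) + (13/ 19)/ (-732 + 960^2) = 21564549142300095947729621001001072171/ 66455500484712987176047995259650048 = 324.50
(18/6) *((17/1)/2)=51/2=25.50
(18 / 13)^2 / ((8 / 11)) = 2.64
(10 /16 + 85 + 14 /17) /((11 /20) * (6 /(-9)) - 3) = -176355 /6868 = -25.68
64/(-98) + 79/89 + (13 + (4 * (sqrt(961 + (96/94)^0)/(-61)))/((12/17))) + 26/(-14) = 49617/4361 -17 * sqrt(962)/183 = 8.50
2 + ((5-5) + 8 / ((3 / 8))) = 70 / 3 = 23.33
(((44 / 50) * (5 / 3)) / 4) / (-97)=-11 / 2910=-0.00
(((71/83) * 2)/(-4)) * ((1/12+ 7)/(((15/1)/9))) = -1.82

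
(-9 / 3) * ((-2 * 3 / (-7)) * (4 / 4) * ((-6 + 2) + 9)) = -90 / 7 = -12.86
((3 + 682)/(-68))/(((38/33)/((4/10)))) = -4521/1292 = -3.50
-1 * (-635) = 635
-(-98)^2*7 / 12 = -16807 / 3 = -5602.33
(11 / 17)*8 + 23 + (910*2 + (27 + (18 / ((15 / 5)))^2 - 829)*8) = -72757 / 17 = -4279.82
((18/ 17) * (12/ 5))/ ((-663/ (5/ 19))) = -72/ 71383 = -0.00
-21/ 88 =-0.24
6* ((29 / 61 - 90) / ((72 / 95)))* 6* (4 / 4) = -518795 / 122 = -4252.42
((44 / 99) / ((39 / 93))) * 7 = 7.42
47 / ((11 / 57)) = 2679 / 11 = 243.55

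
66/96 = 11/16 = 0.69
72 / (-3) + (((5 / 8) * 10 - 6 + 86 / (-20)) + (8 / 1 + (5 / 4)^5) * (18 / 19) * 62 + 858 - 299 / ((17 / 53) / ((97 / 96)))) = 666310709 / 1240320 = 537.21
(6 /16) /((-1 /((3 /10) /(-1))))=9 /80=0.11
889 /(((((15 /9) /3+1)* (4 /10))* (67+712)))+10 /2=21295 /3116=6.83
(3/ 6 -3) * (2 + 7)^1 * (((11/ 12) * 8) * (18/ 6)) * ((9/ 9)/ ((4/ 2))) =-495/ 2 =-247.50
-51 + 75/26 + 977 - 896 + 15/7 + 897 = 169629/182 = 932.03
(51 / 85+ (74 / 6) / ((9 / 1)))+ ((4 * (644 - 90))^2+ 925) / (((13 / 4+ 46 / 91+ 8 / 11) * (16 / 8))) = 442485923768 / 807705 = 547831.11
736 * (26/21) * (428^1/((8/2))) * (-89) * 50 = -433886019.05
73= 73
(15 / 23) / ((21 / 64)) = 320 / 161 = 1.99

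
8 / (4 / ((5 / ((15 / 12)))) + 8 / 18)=72 / 13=5.54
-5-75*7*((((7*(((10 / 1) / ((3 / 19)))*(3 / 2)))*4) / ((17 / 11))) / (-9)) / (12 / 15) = 6400370 / 51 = 125497.45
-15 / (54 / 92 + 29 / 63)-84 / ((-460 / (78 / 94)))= -46493937 / 3280835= -14.17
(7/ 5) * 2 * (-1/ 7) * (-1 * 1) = 2/ 5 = 0.40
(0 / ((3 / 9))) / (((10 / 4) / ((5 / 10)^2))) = 0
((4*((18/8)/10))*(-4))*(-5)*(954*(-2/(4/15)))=-128790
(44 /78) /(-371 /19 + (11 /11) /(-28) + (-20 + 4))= -11704 /737841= -0.02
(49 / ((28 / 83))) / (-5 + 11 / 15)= -8715 / 256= -34.04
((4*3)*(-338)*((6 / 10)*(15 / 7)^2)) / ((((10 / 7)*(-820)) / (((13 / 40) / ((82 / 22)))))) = 1957527 / 2353400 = 0.83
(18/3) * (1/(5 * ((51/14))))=28/85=0.33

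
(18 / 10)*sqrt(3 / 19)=9*sqrt(57) / 95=0.72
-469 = -469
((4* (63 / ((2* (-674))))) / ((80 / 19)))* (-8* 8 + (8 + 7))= 58653 / 26960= 2.18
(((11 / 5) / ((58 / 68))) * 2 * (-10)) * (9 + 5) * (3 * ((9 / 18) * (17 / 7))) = -76296 / 29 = -2630.90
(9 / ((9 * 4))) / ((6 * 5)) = 1 / 120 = 0.01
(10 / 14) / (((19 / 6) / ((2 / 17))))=60 / 2261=0.03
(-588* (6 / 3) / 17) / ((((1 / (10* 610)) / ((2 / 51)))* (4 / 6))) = -7173600 / 289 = -24822.15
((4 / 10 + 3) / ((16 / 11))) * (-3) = -7.01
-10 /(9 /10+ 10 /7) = -700 /163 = -4.29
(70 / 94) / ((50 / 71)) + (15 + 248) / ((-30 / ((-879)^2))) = -318353797 / 47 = -6773485.04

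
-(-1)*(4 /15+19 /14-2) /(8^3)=-79 /107520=-0.00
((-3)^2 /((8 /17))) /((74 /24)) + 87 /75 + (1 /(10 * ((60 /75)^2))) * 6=122843 /14800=8.30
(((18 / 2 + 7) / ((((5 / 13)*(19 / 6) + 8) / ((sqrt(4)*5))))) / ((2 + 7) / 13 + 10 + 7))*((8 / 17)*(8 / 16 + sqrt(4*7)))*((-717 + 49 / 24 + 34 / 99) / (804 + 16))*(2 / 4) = -153039640*sqrt(7) / 380367537 - 38259910 / 380367537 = -1.17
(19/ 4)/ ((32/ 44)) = 209/ 32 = 6.53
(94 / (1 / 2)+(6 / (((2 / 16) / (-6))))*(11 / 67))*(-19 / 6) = -445.60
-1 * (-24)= 24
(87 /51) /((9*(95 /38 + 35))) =58 /11475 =0.01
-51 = -51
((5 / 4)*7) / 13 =35 / 52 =0.67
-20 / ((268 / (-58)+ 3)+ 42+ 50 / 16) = -4640 / 10093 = -0.46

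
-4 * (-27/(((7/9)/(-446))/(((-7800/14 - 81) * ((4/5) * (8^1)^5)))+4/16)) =253820679487488/587547869429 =432.00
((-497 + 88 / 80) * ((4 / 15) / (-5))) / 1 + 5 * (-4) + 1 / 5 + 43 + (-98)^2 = 1206706 / 125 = 9653.65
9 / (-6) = -3 / 2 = -1.50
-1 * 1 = -1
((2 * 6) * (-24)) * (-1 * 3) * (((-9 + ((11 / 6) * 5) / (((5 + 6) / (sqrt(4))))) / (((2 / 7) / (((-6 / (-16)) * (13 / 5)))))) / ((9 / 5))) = -12012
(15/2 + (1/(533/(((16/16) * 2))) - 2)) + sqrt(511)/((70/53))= 5867/1066 + 53 * sqrt(511)/70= 22.62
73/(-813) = -73/813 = -0.09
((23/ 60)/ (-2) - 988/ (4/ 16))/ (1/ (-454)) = 107657701/ 60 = 1794295.02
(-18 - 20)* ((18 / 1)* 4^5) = -700416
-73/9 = -8.11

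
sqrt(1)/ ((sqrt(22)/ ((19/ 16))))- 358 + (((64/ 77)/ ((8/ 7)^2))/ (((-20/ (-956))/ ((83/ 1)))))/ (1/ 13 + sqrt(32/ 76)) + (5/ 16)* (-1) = -969085663/ 1173040 + 19* sqrt(22)/ 352 + 46934342* sqrt(38)/ 73315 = 3120.42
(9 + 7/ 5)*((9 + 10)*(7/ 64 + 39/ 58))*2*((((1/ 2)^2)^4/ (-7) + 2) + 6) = 1027524199/ 415744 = 2471.53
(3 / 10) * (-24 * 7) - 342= -1962 / 5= -392.40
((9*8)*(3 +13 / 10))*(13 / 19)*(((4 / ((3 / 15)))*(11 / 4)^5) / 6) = 270082527 / 2432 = 111053.67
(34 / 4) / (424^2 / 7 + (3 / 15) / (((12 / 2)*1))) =0.00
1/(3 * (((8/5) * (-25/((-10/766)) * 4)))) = 1/36768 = 0.00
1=1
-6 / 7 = -0.86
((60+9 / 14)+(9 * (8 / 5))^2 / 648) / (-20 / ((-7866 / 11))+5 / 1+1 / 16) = 671347368 / 56058275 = 11.98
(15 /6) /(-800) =-1 /320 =-0.00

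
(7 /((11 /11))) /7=1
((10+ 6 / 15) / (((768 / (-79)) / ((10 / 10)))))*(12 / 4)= -1027 / 320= -3.21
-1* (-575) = 575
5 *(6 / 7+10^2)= 3530 / 7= 504.29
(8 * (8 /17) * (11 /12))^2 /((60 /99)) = 19.65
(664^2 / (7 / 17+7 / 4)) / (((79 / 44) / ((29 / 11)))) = 3477787648 / 11613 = 299473.66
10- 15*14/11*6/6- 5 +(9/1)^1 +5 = -1/11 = -0.09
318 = 318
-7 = -7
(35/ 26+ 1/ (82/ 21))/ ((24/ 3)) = 427/ 2132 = 0.20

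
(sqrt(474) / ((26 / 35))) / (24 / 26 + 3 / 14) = 245*sqrt(474) / 207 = 25.77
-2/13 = -0.15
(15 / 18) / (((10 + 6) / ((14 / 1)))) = 35 / 48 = 0.73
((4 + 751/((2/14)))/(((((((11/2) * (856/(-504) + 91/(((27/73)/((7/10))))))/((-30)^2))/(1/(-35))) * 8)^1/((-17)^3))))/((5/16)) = 1004942751840/3545267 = 283460.39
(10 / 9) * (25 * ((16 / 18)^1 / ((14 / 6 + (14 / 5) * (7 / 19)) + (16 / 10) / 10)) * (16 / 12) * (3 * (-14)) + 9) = -382.27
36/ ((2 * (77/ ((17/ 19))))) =306/ 1463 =0.21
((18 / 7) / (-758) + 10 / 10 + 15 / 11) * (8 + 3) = 68879 / 2653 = 25.96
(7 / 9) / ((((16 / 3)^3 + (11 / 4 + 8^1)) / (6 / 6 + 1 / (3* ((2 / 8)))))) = 196 / 17545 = 0.01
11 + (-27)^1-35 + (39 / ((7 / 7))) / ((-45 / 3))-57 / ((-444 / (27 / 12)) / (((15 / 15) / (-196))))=-31097431 / 580160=-53.60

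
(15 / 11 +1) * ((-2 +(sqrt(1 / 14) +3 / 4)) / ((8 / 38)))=-1235 / 88 +247 * sqrt(14) / 308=-11.03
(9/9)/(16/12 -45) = -3/131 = -0.02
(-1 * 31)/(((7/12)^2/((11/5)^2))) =-540144/1225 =-440.93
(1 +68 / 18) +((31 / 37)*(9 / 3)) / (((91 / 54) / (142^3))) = 129415035805 / 30303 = 4270700.45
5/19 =0.26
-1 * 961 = -961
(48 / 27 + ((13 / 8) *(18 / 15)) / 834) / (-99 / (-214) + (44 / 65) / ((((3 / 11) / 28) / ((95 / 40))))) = 123906107 / 11521057812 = 0.01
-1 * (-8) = 8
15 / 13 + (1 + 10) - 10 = 2.15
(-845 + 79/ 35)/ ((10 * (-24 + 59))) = -14748/ 6125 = -2.41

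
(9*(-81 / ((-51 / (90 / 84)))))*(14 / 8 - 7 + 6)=10935 / 952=11.49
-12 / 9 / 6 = -2 / 9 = -0.22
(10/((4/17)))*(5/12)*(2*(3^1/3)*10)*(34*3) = 36125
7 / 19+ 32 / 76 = 15 / 19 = 0.79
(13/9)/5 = 13/45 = 0.29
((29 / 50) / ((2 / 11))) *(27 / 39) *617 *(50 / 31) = 1771407 / 806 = 2197.78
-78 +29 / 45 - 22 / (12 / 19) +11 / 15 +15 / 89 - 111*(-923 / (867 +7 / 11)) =259763167 / 38223720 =6.80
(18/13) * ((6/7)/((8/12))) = 162/91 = 1.78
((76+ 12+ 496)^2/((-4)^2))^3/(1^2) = 9685390482496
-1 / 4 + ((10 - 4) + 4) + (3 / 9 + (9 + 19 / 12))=62 / 3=20.67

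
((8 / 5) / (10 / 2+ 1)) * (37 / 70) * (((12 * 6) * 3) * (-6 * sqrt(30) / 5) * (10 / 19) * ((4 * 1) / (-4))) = 63936 * sqrt(30) / 3325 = 105.32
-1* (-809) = 809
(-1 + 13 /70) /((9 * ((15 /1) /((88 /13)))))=-836 /20475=-0.04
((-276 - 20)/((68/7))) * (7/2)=-1813/17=-106.65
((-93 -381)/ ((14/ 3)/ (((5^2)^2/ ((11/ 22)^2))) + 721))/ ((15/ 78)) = -9243000/ 2703757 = -3.42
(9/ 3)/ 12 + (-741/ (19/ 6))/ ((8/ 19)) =-1111/ 2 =-555.50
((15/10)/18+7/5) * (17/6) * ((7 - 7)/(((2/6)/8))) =0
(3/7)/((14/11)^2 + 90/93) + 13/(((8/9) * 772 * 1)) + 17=17.18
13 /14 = 0.93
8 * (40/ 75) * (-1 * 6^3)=-4608/ 5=-921.60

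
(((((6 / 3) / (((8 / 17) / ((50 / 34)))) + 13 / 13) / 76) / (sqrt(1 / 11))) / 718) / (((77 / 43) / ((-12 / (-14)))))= 0.00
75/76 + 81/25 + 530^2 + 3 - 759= 532281631/1900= 280148.23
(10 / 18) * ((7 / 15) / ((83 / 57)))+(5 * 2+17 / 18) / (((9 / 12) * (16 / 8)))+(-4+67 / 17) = 282509 / 38097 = 7.42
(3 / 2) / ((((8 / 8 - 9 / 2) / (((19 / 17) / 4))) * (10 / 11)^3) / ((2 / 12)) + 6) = -25289 / 850844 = -0.03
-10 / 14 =-5 / 7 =-0.71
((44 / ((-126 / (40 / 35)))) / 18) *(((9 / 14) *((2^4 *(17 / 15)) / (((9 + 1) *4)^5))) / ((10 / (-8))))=187 / 92610000000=0.00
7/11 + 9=106/11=9.64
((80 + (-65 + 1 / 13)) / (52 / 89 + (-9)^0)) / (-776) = -0.01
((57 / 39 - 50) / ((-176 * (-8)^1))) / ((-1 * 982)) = 631 / 17974528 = 0.00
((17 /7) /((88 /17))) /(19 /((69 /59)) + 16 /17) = 338997 /12419176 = 0.03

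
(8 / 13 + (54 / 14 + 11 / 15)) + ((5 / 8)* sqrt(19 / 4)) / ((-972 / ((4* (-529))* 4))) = 7106 / 1365 + 2645* sqrt(19) / 972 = 17.07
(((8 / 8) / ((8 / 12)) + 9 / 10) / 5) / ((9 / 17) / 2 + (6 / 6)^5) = 0.38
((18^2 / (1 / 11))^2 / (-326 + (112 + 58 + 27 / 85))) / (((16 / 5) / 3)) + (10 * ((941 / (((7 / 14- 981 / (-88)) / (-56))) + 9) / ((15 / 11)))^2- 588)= 2077042185079359343 / 18958528125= 109557143.43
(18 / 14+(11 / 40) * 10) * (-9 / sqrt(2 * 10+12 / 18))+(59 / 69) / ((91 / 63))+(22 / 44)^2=1007 / 1196 - 1017 * sqrt(186) / 1736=-7.15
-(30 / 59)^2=-900 / 3481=-0.26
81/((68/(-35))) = -2835/68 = -41.69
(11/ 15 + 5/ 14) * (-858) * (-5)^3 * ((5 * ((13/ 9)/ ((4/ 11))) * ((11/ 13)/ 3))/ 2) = 495298375/ 1512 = 327578.29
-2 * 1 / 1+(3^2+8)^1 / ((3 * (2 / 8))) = 62 / 3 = 20.67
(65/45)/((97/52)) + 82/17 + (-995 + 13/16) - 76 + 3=-1061.59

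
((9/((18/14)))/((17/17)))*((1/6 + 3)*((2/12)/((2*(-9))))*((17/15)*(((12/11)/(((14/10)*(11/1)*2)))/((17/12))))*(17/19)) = -17/3267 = -0.01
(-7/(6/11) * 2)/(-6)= 77/18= 4.28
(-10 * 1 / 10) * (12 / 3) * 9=-36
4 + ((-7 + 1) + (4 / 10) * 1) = -8 / 5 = -1.60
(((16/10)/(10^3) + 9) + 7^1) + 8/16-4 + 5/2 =9376/625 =15.00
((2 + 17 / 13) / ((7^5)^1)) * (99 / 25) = 4257 / 5462275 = 0.00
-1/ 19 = -0.05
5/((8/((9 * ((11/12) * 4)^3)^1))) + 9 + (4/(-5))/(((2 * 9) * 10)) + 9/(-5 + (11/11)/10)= 25088533/88200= 284.45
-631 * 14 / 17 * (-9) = 79506 / 17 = 4676.82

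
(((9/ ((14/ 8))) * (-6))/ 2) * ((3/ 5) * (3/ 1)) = -27.77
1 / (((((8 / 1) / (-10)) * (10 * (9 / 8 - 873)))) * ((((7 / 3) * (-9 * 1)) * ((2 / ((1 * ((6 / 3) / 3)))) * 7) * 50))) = -1 / 153798750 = -0.00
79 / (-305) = -79 / 305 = -0.26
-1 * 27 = -27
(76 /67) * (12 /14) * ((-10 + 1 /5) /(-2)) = 4.76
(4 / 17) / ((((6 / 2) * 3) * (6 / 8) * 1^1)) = 16 / 459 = 0.03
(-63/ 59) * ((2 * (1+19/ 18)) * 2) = -518/ 59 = -8.78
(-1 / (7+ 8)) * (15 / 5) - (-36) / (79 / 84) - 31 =2796 / 395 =7.08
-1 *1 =-1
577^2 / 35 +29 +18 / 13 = 4341902 / 455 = 9542.64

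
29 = 29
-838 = -838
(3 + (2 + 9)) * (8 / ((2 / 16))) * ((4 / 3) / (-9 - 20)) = -3584 / 87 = -41.20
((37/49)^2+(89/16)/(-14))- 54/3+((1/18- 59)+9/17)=-896249335/11755296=-76.24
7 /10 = 0.70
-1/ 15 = -0.07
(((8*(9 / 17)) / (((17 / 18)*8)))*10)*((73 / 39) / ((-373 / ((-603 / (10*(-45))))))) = -264114 / 7006805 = -0.04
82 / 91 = 0.90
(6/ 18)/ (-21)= -1/ 63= -0.02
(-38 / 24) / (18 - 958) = 0.00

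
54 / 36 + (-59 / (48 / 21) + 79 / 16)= -155 / 8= -19.38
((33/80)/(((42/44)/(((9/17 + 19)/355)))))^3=0.00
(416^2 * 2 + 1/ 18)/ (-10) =-6230017/ 180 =-34611.21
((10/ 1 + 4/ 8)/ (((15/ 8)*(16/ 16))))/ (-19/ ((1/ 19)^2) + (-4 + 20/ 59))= -1652/ 2024485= -0.00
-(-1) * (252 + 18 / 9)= 254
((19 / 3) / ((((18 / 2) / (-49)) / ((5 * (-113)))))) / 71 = 274.39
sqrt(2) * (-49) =-49 * sqrt(2) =-69.30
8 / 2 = 4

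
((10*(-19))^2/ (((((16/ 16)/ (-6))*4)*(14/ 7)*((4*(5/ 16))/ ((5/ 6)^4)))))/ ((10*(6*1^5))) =-225625/ 1296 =-174.09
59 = 59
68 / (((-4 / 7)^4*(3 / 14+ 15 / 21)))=285719 / 416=686.82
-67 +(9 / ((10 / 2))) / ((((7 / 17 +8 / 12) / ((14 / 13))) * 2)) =-236312 / 3575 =-66.10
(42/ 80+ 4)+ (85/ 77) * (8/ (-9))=98233/ 27720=3.54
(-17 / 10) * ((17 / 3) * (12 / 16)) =-289 / 40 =-7.22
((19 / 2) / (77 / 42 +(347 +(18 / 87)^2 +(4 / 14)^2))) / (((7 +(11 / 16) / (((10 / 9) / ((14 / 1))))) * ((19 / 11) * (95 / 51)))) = 9325008 / 17261316365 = 0.00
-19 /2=-9.50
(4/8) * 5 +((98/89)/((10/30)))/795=118121/47170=2.50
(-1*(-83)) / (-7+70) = 83 / 63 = 1.32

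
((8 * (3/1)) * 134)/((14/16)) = 3675.43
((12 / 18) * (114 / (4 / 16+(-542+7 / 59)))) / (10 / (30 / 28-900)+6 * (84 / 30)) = -5643114 / 675197215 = -0.01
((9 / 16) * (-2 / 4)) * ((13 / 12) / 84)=-13 / 3584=-0.00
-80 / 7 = -11.43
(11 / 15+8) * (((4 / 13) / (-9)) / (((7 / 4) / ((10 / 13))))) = -4192 / 31941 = -0.13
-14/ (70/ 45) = -9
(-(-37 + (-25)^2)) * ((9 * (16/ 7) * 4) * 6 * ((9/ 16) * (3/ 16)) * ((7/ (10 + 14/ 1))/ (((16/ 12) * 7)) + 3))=-1484973/ 16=-92810.81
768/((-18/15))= -640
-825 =-825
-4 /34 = -2 /17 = -0.12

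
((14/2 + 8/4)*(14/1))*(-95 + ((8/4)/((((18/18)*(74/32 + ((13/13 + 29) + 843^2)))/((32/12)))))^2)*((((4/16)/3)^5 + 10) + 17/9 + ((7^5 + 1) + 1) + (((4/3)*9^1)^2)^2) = -7231855686793386152231286041/16086664018476873216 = -449555960.05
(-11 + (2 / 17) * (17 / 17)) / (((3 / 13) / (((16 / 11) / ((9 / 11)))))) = -38480 / 459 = -83.83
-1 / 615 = -0.00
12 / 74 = 6 / 37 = 0.16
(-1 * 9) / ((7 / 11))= -99 / 7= -14.14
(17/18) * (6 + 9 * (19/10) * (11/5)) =12359/300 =41.20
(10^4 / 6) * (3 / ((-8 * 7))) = -625 / 7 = -89.29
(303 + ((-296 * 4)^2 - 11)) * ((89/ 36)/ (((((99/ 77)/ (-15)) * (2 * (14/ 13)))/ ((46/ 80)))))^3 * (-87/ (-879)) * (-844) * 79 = 3193191723292300554829147/ 755907821568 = 4224313642725.08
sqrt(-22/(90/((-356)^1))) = 2 * sqrt(4895)/15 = 9.33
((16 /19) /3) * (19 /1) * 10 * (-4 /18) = -320 /27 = -11.85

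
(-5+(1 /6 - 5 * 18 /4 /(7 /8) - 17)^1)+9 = -1619 /42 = -38.55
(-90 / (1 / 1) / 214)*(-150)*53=357750 / 107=3343.46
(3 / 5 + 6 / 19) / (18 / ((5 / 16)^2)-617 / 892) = 0.00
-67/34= -1.97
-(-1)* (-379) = -379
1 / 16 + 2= 33 / 16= 2.06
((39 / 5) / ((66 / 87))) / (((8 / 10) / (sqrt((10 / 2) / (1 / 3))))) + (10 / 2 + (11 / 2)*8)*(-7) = -343 + 1131*sqrt(15) / 88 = -293.22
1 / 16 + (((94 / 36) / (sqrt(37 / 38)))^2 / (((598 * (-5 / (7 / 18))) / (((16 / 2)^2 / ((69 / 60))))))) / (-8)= 0.07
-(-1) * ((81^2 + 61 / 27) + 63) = 178909 / 27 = 6626.26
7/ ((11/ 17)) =119/ 11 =10.82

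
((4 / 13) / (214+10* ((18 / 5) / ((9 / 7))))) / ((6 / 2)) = 0.00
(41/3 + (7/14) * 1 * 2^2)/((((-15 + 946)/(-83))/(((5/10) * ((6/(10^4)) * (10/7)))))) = -3901/6517000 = -0.00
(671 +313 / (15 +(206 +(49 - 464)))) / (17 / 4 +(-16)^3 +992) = -86574 / 400901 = -0.22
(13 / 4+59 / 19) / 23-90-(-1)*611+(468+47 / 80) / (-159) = 125269807 / 241680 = 518.33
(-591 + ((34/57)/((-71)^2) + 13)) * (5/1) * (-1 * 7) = 5812826320/287337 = 20230.00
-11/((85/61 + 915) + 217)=-671/69137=-0.01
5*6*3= 90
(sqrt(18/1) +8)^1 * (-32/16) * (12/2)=-96 - 36 * sqrt(2)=-146.91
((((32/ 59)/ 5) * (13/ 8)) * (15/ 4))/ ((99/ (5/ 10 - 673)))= -17485/ 3894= -4.49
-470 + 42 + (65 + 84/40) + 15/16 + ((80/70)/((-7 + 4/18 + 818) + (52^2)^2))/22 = -5837165797317/16216038608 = -359.96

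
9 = 9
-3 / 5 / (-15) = 1 / 25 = 0.04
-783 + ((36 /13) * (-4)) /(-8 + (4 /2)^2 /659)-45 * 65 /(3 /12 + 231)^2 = -781.67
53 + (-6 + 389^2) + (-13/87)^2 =1145704561/7569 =151368.02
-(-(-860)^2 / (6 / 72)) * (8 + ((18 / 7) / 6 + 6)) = 896395200 / 7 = 128056457.14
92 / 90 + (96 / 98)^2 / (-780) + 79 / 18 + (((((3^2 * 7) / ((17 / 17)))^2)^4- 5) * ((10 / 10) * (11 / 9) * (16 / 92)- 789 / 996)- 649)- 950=-154266962579656315997081 / 1072541106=-143833147015678.41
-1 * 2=-2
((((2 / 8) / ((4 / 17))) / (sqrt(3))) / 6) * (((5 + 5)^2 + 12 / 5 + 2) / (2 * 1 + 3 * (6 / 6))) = 493 * sqrt(3) / 400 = 2.13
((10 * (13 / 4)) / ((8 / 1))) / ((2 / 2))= 65 / 16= 4.06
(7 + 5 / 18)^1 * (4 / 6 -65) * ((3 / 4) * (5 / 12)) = -126415 / 864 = -146.31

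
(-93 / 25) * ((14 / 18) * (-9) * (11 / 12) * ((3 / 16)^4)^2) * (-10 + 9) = -15661107 / 429496729600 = -0.00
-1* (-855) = 855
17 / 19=0.89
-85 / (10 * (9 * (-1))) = 17 / 18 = 0.94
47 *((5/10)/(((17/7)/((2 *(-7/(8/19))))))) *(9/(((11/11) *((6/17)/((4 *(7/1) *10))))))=-4594485/2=-2297242.50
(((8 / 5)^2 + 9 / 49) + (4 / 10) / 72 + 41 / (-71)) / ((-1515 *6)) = -6800011 / 28461699000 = -0.00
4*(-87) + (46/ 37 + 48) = -11054/ 37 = -298.76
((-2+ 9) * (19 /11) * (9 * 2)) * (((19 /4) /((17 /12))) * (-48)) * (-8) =52399872 /187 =280213.22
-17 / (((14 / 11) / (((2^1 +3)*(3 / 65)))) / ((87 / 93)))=-16269 / 5642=-2.88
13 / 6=2.17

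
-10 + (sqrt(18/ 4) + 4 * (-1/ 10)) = -52/ 5 + 3 * sqrt(2)/ 2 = -8.28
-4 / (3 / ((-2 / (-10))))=-4 / 15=-0.27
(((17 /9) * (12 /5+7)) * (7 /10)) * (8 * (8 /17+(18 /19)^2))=11049136 /81225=136.03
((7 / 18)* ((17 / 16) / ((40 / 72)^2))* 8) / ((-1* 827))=-1071 / 82700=-0.01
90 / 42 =15 / 7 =2.14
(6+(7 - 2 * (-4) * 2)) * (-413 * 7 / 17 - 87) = -126730 / 17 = -7454.71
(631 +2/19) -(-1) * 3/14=167931/266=631.32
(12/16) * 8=6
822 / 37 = 22.22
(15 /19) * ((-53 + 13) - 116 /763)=-459540 /14497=-31.70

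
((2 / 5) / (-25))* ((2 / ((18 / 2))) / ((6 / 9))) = -2 / 375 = -0.01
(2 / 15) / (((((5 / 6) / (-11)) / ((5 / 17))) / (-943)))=41492 / 85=488.14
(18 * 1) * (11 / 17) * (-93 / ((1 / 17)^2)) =-313038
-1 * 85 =-85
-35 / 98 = -5 / 14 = -0.36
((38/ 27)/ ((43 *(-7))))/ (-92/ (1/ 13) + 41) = 38/ 9386685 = 0.00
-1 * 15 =-15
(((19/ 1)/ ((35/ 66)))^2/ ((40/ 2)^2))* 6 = 1179387/ 61250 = 19.26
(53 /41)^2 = 2809 /1681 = 1.67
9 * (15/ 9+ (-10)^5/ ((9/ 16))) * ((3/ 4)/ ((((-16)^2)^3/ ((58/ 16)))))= -139198695/ 536870912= -0.26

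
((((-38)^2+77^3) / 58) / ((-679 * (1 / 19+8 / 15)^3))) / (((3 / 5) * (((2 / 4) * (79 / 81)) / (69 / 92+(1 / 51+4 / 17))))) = -97801298915653125 / 492666678328076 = -198.51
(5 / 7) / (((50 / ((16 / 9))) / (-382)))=-3056 / 315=-9.70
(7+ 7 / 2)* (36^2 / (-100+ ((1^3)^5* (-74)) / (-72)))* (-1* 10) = 699840 / 509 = 1374.93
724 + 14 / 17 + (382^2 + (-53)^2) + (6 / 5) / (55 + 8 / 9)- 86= 149371.85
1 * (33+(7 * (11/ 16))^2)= 14377/ 256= 56.16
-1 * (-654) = 654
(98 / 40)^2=2401 / 400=6.00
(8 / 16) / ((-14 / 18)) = -9 / 14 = -0.64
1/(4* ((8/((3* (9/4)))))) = 27/128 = 0.21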